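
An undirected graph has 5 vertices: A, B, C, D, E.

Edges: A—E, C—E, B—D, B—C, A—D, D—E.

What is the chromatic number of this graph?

A, D, E are pairwise adjacent, so at least 3 colors are needed.
3 colors suffice: color 1 → {C, D}; color 2 → {B, E}; color 3 → {A}. Every edge joins two different colors.

3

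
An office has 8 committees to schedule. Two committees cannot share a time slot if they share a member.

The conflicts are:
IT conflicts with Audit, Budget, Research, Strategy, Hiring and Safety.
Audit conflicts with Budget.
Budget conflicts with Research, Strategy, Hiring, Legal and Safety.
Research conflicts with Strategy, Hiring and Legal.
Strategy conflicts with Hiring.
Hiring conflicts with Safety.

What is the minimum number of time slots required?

IT, Budget, Research, Strategy, Hiring all conflict with each other, so at least 5 time slots are needed.
5 time slots suffice: IT=2, Audit=3, Budget=1, Research=4, Strategy=5, Hiring=3, Legal=2, Safety=4. No two conflicting committees share a time slot.

5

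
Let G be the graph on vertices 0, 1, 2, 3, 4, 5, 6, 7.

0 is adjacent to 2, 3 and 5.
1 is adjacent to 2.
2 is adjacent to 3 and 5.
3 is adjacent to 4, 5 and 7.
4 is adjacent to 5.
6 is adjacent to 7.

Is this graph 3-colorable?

0, 2, 3, 5 form a clique, so at least 4 colors are needed.
So 3 colors are not enough.

No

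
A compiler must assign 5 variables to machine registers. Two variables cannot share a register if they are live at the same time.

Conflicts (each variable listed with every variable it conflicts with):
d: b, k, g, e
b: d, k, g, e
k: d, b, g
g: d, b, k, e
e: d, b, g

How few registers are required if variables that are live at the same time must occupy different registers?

d, b, g, e are mutually in conflict, so at least 4 registers are needed.
4 registers suffice: register 1 → {d}; register 2 → {b}; register 3 → {g}; register 4 → {k, e}. Every pair that conflicts lands in different registers.

4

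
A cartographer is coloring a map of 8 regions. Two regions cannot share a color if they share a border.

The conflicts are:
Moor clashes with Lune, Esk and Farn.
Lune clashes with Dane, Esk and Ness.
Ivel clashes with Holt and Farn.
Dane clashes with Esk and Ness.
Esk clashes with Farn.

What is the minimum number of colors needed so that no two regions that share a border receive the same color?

3

Moor, Esk, Farn pairwise conflict, so at least 3 colors are needed.
3 colors suffice: color 1 → {Lune, Holt, Farn}; color 2 → {Ivel, Esk, Ness}; color 3 → {Moor, Dane}. No two conflicting regions share a color.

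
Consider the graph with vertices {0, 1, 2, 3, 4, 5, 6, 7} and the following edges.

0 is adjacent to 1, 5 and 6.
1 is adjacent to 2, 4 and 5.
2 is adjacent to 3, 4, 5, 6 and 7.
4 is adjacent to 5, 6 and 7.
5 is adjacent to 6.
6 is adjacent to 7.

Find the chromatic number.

4

2, 4, 5, 6 are pairwise adjacent (a clique of size 4), so at least 4 colors are needed.
4 colors suffice: color a → {0, 2}; color b → {3, 5, 7}; color c → {1, 6}; color d → {4}. No two adjacent vertices share a color.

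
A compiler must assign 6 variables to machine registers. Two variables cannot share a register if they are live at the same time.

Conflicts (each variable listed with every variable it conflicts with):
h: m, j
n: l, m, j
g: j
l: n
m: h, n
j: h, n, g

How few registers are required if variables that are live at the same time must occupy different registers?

2

n and m conflict, so at least 2 registers are needed.
2 registers suffice: register 1 → {h, n, g}; register 2 → {l, m, j}. Every pair that conflicts lands in different registers.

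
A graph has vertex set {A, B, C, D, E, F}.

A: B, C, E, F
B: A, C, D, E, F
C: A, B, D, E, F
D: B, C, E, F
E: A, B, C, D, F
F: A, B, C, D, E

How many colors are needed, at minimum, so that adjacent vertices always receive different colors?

B, C, D, E, F are pairwise adjacent (a clique of size 5), so at least 5 colors are needed.
5 colors suffice: color 1 → {B}; color 2 → {C}; color 3 → {F}; color 4 → {E}; color 5 → {A, D}. Every edge joins two different colors.

5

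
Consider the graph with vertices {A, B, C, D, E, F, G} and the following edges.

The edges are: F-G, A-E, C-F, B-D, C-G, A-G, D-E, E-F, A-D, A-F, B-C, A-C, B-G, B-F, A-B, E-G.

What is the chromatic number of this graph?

A, B, C, F, G are pairwise adjacent (a clique of size 5), so at least 5 colors are needed.
One proper 5-coloring: A=1, B=3, C=5, D=2, E=3, F=2, G=4. No two adjacent vertices share a color.

5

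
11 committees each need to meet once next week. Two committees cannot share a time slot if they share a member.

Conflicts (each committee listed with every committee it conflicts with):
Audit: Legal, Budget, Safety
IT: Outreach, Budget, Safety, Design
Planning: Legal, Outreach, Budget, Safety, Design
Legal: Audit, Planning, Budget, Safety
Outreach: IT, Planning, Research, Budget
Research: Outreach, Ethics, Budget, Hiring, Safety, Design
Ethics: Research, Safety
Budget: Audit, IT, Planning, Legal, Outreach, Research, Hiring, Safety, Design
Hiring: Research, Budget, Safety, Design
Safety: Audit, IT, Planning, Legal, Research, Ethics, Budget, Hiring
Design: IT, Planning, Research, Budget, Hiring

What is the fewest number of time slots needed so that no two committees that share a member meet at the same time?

4

Planning, Legal, Budget, Safety all conflict with each other, so at least 4 time slots are needed.
4 time slots suffice: time slot 1 → {Ethics, Budget}; time slot 2 → {Outreach, Safety, Design}; time slot 3 → {Audit, IT, Planning, Research}; time slot 4 → {Legal, Hiring}. Every pair that conflicts lands in different time slots.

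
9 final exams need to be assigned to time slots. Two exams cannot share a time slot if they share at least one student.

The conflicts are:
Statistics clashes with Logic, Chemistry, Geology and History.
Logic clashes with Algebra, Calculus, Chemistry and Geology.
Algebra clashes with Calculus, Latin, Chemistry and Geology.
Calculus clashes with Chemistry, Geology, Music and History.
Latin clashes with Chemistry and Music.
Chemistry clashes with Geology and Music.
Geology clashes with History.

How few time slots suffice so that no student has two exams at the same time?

Logic, Algebra, Calculus, Chemistry, Geology are mutually in conflict, so at least 5 time slots are needed.
5 time slots suffice: time slot 1 → {Chemistry, History}; time slot 2 → {Latin, Geology}; time slot 3 → {Statistics, Calculus}; time slot 4 → {Algebra, Music}; time slot 5 → {Logic}. Each listed conflict is separated.

5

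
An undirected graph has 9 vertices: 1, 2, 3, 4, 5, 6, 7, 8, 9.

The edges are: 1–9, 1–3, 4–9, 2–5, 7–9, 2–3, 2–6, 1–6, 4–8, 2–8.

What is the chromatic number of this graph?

2

4 and 9 are adjacent, so at least 2 colors are needed.
A valid assignment using 2 colors: 1=a, 2=a, 3=b, 4=a, 5=b, 6=b, 7=a, 8=b, 9=b. Each edge has distinct colors on its endpoints.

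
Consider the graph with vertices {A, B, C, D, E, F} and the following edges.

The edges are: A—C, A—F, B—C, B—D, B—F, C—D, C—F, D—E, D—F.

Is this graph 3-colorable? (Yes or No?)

No

B, C, D, F form a clique, so at least 4 colors are needed.
So 3 colors are not enough.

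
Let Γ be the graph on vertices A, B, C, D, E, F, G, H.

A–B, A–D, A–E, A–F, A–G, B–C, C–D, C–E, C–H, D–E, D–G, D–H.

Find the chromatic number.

A, D, E form a triangle, so at least 3 colors are needed.
3 colors suffice: color 1 → {A, C}; color 2 → {B, D, F}; color 3 → {E, G, H}. No two adjacent vertices share a color.

3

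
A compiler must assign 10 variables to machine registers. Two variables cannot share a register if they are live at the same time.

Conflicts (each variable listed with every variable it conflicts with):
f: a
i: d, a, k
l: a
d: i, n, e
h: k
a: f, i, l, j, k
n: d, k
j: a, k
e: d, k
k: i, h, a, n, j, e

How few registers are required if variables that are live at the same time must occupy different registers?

i, a, k all conflict with each other, so at least 3 registers are needed.
3 registers suffice: register 1 → {f, l, d, k}; register 2 → {h, a, n, e}; register 3 → {i, j}. No two conflicting variables share a register.

3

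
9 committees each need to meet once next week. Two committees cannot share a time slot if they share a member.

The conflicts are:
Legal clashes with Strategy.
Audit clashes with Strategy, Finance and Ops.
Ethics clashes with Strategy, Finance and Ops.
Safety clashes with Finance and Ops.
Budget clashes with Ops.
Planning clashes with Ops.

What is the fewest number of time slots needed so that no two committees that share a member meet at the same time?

Budget and Ops conflict, so at least 2 time slots are needed.
2 time slots suffice: time slot 1 → {Strategy, Finance, Ops}; time slot 2 → {Legal, Audit, Ethics, Safety, Budget, Planning}. No two conflicting committees share a time slot.

2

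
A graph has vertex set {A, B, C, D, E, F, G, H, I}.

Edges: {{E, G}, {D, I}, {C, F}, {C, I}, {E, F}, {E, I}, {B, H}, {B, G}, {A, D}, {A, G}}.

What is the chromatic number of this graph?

The cycle I-D-A-G-E-I has odd length 5, so it cannot be 2-colored; at least 3 colors are needed.
3 colors suffice: color 1 → {F, G, H, I}; color 2 → {A, B, C, E}; color 3 → {D}. Each edge has distinct colors on its endpoints.

3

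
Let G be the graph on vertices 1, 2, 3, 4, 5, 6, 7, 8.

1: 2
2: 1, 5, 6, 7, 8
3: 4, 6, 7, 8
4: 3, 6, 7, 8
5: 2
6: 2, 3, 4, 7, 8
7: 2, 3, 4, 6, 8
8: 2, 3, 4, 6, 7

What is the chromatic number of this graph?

3, 4, 6, 7, 8 form a clique, so at least 5 colors are needed.
5 colors suffice: color red → {1, 5, 7}; color blue → {6}; color green → {8}; color yellow → {2, 3}; color purple → {4}. No two adjacent vertices share a color.

5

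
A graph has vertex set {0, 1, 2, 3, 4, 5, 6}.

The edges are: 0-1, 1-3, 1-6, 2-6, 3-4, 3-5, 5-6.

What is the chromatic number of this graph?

1 and 3 are adjacent, so at least 2 colors are needed.
One proper 2-coloring: 0=blue, 1=red, 2=red, 3=blue, 4=red, 5=red, 6=blue. Every edge joins two different colors.

2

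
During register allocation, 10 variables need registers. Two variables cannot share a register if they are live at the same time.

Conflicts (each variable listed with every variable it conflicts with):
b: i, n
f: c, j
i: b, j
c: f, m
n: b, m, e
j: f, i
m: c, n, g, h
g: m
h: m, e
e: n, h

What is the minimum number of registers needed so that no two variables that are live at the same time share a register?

3

The cycle j-i-b-n-m-c-f-j has odd length 7, so it cannot be 2-colored; at least 3 registers are needed.
3 registers suffice: b=1, f=1, i=3, c=2, n=2, j=2, m=1, g=2, h=2, e=1. No two conflicting variables share a register.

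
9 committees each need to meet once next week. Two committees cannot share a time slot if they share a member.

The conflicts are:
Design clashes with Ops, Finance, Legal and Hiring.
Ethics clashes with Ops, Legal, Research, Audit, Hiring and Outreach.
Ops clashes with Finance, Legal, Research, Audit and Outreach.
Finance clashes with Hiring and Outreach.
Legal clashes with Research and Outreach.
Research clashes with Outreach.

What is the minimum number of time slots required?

Ethics, Ops, Legal, Research, Outreach pairwise conflict, so at least 5 time slots are needed.
5 time slots suffice: Design=2, Ethics=2, Ops=1, Finance=3, Legal=3, Research=5, Audit=3, Hiring=1, Outreach=4. Each listed conflict is separated.

5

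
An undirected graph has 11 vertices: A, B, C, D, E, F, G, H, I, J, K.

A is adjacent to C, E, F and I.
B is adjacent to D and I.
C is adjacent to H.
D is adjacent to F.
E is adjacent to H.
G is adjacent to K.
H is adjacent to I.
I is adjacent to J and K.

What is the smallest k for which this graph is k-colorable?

The cycle F-A-I-B-D-F has odd length 5, so it cannot be 2-colored; at least 3 colors are needed.
3 colors suffice: color red → {C, D, E, G, I}; color blue → {A, B, H, J, K}; color green → {F}. Every edge joins two different colors.

3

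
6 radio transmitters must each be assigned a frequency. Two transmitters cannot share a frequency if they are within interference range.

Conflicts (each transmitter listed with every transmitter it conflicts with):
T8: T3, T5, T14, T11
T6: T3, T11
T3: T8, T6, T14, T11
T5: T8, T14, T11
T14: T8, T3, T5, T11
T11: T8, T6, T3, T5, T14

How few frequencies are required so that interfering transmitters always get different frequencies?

T8, T3, T14, T11 all conflict with each other, so at least 4 frequencies are needed.
4 frequencies suffice: T8=4, T6=3, T3=2, T5=2, T14=3, T11=1. No two conflicting transmitters share a frequency.

4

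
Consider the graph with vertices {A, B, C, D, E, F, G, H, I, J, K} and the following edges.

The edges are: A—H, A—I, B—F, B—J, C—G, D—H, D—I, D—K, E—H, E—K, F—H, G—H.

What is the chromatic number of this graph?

2

G and H are adjacent, so at least 2 colors are needed.
One proper 2-coloring: A=blue, B=red, C=red, D=blue, E=blue, F=blue, G=blue, H=red, I=red, J=blue, K=red. Every edge joins two different colors.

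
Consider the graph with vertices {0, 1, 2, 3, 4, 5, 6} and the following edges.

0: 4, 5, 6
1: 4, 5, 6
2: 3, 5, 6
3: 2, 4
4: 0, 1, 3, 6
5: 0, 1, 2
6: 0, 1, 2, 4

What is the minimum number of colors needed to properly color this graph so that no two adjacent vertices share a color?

1, 4, 6 are mutually adjacent, so at least 3 colors are needed.
3 colors suffice: color red → {3, 5, 6}; color blue → {2, 4}; color green → {0, 1}. Each edge has distinct colors on its endpoints.

3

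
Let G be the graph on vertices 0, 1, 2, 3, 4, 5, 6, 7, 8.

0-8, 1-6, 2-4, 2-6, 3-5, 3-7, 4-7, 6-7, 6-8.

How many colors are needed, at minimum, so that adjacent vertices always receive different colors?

2

2 and 6 are adjacent, so at least 2 colors are needed.
2 colors suffice: color red → {0, 3, 4, 6}; color blue → {1, 2, 5, 7, 8}. Every edge joins two different colors.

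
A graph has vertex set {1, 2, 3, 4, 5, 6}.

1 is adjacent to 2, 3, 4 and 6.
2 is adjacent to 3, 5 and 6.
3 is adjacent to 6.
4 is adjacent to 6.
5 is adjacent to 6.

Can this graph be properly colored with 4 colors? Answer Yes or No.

Yes

The chromatic number is 4. 1, 2, 3, 6 are pairwise adjacent (a clique of size 4), so at least 4 colors are needed.
4 colors suffice: color red → {6}; color blue → {2, 4}; color green → {1, 5}; color yellow → {3}.
That is already a proper 4-coloring.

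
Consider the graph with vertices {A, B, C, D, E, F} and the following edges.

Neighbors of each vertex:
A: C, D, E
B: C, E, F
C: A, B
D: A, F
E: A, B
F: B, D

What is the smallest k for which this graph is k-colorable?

The cycle C-B-F-D-A-C has odd length 5, so it cannot be 2-colored; at least 3 colors are needed.
A valid assignment using 3 colors: A=red, B=red, C=blue, D=green, E=blue, F=blue. Every edge joins two different colors.

3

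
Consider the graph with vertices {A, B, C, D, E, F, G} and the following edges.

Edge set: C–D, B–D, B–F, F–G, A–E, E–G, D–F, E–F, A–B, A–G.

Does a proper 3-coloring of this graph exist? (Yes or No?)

The chromatic number is 3. B, D, F form a triangle, so at least 3 colors are needed.
3 colors suffice: color red → {A, C, F}; color blue → {B, G}; color green → {D, E}.
That is already a proper 3-coloring.

Yes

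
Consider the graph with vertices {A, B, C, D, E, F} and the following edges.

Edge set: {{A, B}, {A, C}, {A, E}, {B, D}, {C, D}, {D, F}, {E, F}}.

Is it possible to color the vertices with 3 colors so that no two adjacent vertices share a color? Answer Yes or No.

The chromatic number is 3. The cycle A-E-F-D-C-A has odd length 5, so it cannot be 2-colored; at least 3 colors are needed.
3 colors suffice: A=1, B=2, C=2, D=1, E=3, F=2.
That is already a proper 3-coloring.

Yes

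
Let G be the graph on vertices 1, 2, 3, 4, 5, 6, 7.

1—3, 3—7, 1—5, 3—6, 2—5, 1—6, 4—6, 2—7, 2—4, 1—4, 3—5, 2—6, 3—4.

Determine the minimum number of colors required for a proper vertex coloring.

4

1, 3, 4, 6 are pairwise adjacent (a clique of size 4), so at least 4 colors are needed.
4 colors suffice: color red → {2, 3}; color blue → {4, 5, 7}; color green → {1}; color yellow → {6}. No two adjacent vertices share a color.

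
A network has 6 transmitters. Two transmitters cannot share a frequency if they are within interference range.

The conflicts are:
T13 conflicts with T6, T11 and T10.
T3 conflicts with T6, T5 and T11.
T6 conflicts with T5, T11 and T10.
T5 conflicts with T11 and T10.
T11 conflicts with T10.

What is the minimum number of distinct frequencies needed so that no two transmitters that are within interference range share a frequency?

T13, T6, T11, T10 pairwise conflict, so at least 4 frequencies are needed.
4 frequencies suffice: frequency 1 → {T11}; frequency 2 → {T6}; frequency 3 → {T13, T5}; frequency 4 → {T3, T10}. Every pair that conflicts lands in different frequencies.

4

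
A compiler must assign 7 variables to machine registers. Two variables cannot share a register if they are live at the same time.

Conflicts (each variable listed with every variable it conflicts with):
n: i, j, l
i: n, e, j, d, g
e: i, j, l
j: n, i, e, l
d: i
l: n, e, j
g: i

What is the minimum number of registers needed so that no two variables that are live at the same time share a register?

3

i, e, j pairwise conflict, so at least 3 registers are needed.
3 registers suffice: register 1 → {i, l}; register 2 → {j, d, g}; register 3 → {n, e}. Every pair that conflicts lands in different registers.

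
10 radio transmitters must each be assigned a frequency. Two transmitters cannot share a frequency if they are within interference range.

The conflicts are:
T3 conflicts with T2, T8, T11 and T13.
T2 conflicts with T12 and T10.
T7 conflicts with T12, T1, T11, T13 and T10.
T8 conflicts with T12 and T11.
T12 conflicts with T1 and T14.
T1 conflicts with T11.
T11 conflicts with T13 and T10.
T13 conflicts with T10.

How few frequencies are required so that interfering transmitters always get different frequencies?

T7, T11, T13, T10 pairwise conflict, so at least 4 frequencies are needed.
4 frequencies suffice: frequency 1 → {T12, T11}; frequency 2 → {T3, T7, T14}; frequency 3 → {T8, T1, T10}; frequency 4 → {T2, T13}. No two conflicting transmitters share a frequency.

4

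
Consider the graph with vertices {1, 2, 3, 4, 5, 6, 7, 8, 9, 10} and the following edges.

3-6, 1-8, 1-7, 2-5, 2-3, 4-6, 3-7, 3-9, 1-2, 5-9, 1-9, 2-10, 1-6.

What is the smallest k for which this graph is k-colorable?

1 and 6 are adjacent, so at least 2 colors are needed.
2 colors suffice: 1=red, 2=blue, 3=red, 4=red, 5=red, 6=blue, 7=blue, 8=blue, 9=blue, 10=red. Each edge has distinct colors on its endpoints.

2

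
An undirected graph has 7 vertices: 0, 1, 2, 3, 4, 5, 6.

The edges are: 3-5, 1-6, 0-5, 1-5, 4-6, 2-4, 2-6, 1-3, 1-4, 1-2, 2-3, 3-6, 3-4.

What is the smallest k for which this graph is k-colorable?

1, 2, 3, 4, 6 are mutually adjacent (a clique of size 5), so at least 5 colors are needed.
5 colors suffice: color red → {0, 3}; color blue → {1}; color green → {2, 5}; color yellow → {6}; color purple → {4}. No two adjacent vertices share a color.

5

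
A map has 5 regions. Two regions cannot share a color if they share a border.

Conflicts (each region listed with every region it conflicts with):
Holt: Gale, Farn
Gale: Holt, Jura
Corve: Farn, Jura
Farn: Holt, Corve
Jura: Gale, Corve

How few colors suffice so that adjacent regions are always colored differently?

The cycle Gale-Holt-Farn-Corve-Jura-Gale has odd length 5, so it cannot be 2-colored; at least 3 colors are needed.
A valid assignment using 3 colors: Holt=3, Gale=2, Corve=2, Farn=1, Jura=1. Each listed conflict is separated.

3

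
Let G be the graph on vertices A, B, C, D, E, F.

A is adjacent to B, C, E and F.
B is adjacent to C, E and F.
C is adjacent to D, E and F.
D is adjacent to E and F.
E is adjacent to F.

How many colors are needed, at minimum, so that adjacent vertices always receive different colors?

A, B, C, E, F are pairwise adjacent (a clique of size 5), so at least 5 colors are needed.
5 colors suffice: A=4, B=5, C=2, D=4, E=1, F=3. Each edge has distinct colors on its endpoints.

5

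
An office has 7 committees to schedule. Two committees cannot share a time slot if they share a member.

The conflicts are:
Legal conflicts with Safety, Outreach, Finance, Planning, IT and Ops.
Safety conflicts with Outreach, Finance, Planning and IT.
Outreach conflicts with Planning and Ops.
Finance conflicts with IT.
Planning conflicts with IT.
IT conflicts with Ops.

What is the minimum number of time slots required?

Legal, Safety, Finance, IT pairwise conflict, so at least 4 time slots are needed.
A valid assignment using 4 time slots: Legal=1, Safety=2, Outreach=3, Finance=4, Planning=4, IT=3, Ops=2. Every pair that conflicts lands in different time slots.

4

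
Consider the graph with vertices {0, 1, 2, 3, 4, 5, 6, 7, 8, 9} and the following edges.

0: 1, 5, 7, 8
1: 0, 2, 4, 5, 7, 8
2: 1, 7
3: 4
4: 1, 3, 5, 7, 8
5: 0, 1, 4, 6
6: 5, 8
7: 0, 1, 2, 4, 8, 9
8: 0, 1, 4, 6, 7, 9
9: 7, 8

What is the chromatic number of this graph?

0, 1, 7, 8 are pairwise adjacent (a clique of size 4), so at least 4 colors are needed.
4 colors suffice: 0=yellow, 1=green, 2=blue, 3=red, 4=yellow, 5=red, 6=green, 7=red, 8=blue, 9=green. No two adjacent vertices share a color.

4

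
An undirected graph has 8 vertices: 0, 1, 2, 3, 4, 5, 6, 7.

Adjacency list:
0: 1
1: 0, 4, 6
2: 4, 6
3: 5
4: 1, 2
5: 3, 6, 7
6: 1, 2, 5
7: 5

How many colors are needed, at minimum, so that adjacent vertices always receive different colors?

5 and 7 are adjacent, so at least 2 colors are needed.
One proper 2-coloring: 0=blue, 1=red, 2=red, 3=blue, 4=blue, 5=red, 6=blue, 7=blue. No two adjacent vertices share a color.

2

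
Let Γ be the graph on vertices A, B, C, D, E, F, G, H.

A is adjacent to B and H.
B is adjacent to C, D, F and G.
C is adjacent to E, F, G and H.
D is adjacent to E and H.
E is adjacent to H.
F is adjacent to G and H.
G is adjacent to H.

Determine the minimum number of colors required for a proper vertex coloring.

B, C, F, G form a clique, so at least 4 colors are needed.
4 colors suffice: A=2, B=1, C=2, D=2, E=3, F=3, G=4, H=1. No two adjacent vertices share a color.

4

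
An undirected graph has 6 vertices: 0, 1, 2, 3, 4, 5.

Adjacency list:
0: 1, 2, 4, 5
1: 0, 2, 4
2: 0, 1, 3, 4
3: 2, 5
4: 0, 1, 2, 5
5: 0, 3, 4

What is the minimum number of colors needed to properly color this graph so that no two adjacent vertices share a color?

4

0, 1, 2, 4 are pairwise adjacent (a clique of size 4), so at least 4 colors are needed.
One proper 4-coloring: 0=a, 1=d, 2=b, 3=a, 4=c, 5=b. Every edge joins two different colors.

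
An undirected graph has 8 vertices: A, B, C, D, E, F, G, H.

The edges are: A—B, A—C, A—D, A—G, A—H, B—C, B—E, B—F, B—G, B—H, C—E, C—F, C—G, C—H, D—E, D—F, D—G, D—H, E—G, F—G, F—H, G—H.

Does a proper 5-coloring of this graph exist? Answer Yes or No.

The chromatic number is 5. B, C, F, G, H form a clique, so at least 5 colors are needed.
One proper 5-coloring: A=purple, B=green, C=blue, D=blue, E=yellow, F=purple, G=red, H=yellow.
That is already a proper 5-coloring.

Yes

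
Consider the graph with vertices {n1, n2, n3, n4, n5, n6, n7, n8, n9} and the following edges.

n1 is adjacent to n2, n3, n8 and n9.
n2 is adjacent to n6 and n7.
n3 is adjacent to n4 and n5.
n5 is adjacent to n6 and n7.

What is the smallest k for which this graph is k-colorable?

3

The cycle n1-n2-n6-n5-n3-n1 has odd length 5, so it cannot be 2-colored; at least 3 colors are needed.
A valid assignment using 3 colors: n1=1, n2=2, n3=2, n4=1, n5=1, n6=3, n7=3, n8=2, n9=2. No two adjacent vertices share a color.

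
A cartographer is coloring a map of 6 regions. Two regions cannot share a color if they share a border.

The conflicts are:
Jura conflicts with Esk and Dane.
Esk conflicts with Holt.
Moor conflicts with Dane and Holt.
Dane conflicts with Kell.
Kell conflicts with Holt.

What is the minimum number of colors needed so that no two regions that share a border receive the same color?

3

The cycle Jura-Dane-Kell-Holt-Esk-Jura has odd length 5, so it cannot be 2-colored; at least 3 colors are needed.
A valid assignment using 3 colors: Jura=2, Esk=3, Moor=2, Dane=1, Kell=2, Holt=1. Every pair that conflicts lands in different colors.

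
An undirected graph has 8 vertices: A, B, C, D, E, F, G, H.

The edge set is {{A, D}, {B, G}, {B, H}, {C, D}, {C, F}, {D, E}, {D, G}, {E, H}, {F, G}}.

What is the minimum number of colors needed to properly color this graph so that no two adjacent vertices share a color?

The cycle B-G-D-E-H-B has odd length 5, so it cannot be 2-colored; at least 3 colors are needed.
A valid assignment using 3 colors: A=2, B=1, C=2, D=1, E=2, F=1, G=2, H=3. Every edge joins two different colors.

3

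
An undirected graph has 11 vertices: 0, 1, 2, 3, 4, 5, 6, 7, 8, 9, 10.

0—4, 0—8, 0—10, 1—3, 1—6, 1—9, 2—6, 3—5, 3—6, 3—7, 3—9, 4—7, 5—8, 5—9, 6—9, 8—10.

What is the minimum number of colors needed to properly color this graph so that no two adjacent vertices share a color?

1, 3, 6, 9 form a clique, so at least 4 colors are needed.
4 colors suffice: color red → {0, 2, 3}; color blue → {4, 8, 9}; color green → {5, 6, 7, 10}; color yellow → {1}. Every edge joins two different colors.

4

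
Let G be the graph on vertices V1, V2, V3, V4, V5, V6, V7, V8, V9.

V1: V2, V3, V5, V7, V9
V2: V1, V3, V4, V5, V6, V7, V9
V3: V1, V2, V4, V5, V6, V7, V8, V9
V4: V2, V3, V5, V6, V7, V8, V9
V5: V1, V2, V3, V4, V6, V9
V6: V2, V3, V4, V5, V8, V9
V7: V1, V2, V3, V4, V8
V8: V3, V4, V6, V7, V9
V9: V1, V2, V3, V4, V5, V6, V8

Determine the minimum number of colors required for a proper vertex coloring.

V2, V3, V4, V5, V6, V9 are pairwise adjacent (a clique of size 6), so at least 6 colors are needed.
6 colors suffice: color 1 → {V3}; color 2 → {V1, V4}; color 3 → {V2, V8}; color 4 → {V7, V9}; color 5 → {V5}; color 6 → {V6}. No two adjacent vertices share a color.

6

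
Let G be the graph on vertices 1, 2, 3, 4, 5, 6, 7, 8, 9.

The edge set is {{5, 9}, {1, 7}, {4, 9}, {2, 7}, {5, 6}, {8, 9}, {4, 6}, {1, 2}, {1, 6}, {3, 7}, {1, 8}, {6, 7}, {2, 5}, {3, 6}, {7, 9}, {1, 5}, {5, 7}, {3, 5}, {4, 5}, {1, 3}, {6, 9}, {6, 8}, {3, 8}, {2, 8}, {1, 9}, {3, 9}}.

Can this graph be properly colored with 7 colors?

The chromatic number is 6. 1, 3, 5, 6, 7, 9 form a clique, so at least 6 colors are needed.
6 colors suffice: color a → {1, 4}; color b → {2, 6}; color c → {5, 8}; color d → {9}; color e → {7}; color f → {3}.
Since 7 ≥ 6, a proper 7-coloring certainly exists.

Yes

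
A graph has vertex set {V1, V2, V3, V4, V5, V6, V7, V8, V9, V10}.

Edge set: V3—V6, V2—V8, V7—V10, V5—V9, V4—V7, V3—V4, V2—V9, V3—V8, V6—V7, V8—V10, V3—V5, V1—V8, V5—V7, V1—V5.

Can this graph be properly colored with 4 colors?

Yes

The chromatic number is 3. The cycle V10-V7-V6-V3-V8-V10 has odd length 5, so it cannot be 2-colored; at least 3 colors are needed.
3 colors suffice: color 1 → {V4, V5, V6, V8}; color 2 → {V1, V3, V7, V9}; color 3 → {V2, V10}.
Since 4 ≥ 3, a proper 4-coloring certainly exists.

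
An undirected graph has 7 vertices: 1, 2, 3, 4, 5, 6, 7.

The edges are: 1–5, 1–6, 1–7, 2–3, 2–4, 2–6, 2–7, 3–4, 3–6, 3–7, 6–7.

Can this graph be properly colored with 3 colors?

No

2, 3, 6, 7 are mutually adjacent (a clique of size 4), so at least 4 colors are needed.
So 3 colors are not enough.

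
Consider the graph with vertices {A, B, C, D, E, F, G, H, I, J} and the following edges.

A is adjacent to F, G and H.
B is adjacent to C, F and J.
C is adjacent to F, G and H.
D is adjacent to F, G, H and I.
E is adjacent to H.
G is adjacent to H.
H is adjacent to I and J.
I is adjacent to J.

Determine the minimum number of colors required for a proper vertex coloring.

B, C, F are mutually adjacent, so at least 3 colors are needed.
3 colors suffice: color 1 → {F, H}; color 2 → {A, C, D, E, J}; color 3 → {B, G, I}. Each edge has distinct colors on its endpoints.

3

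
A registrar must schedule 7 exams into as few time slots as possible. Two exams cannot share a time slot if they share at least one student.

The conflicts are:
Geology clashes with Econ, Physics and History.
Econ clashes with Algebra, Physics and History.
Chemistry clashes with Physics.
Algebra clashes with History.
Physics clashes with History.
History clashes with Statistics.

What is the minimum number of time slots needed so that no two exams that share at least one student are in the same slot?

Geology, Econ, Physics, History are mutually in conflict, so at least 4 time slots are needed.
4 time slots suffice: time slot 1 → {Chemistry, History}; time slot 2 → {Algebra, Physics, Statistics}; time slot 3 → {Econ}; time slot 4 → {Geology}. No two conflicting exams share a time slot.

4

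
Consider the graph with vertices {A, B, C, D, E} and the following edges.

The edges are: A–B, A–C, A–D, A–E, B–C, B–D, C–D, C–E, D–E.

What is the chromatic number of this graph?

A, C, D, E form a clique, so at least 4 colors are needed.
4 colors suffice: A=2, B=4, C=3, D=1, E=4. Every edge joins two different colors.

4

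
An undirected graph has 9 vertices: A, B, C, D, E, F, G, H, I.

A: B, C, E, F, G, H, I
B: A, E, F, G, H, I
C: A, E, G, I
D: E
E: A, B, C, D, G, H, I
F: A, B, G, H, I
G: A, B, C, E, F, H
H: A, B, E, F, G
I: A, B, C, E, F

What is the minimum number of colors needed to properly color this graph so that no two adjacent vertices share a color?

A, B, E, G, H are pairwise adjacent (a clique of size 5), so at least 5 colors are needed.
A valid assignment using 5 colors: A=2, B=4, C=4, D=2, E=1, F=1, G=3, H=5, I=3. Every edge joins two different colors.

5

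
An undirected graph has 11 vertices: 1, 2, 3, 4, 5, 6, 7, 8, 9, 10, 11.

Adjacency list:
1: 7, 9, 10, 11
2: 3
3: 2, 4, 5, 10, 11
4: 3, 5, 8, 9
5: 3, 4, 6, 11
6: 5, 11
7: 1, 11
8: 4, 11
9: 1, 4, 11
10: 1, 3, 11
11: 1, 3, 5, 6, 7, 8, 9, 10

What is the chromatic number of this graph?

3

3, 4, 5 are mutually adjacent, so at least 3 colors are needed.
A valid assignment using 3 colors: 1=blue, 2=red, 3=blue, 4=red, 5=green, 6=blue, 7=green, 8=blue, 9=green, 10=green, 11=red. Each edge has distinct colors on its endpoints.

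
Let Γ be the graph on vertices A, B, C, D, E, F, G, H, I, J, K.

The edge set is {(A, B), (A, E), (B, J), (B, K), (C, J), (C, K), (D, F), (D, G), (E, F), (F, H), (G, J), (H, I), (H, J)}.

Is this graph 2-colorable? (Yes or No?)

The cycle H-F-D-G-J-H has odd length 5, so it cannot be 2-colored; at least 3 colors are needed.
So 2 colors are not enough.

No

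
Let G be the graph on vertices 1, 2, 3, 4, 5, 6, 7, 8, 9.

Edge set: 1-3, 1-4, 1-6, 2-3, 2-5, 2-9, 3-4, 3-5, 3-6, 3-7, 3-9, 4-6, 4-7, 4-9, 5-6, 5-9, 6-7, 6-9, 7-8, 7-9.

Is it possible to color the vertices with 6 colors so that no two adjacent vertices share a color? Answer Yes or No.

The chromatic number is 5. 3, 4, 6, 7, 9 are mutually adjacent (a clique of size 5), so at least 5 colors are needed.
5 colors suffice: 1=green, 2=blue, 3=red, 4=purple, 5=yellow, 6=blue, 7=yellow, 8=red, 9=green.
Since 6 ≥ 5, a proper 6-coloring certainly exists.

Yes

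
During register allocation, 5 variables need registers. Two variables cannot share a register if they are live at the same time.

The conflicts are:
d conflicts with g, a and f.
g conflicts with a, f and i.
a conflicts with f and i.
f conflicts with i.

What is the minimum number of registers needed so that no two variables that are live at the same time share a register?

4

d, g, a, f are mutually in conflict, so at least 4 registers are needed.
A valid assignment using 4 registers: d=4, g=2, a=1, f=3, i=4. No two conflicting variables share a register.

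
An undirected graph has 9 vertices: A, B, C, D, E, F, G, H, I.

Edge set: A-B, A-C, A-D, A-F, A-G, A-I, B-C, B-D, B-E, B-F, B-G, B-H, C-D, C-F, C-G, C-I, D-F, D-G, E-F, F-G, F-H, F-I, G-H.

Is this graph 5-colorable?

A, B, C, D, F, G are pairwise adjacent (a clique of size 6), so at least 6 colors are needed.
So 5 colors are not enough.

No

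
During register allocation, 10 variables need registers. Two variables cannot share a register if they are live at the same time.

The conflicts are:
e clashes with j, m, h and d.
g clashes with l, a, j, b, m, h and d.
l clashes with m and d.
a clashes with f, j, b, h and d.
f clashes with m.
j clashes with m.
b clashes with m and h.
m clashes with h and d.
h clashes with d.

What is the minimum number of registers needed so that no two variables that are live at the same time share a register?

4

g, a, b, h pairwise conflict, so at least 4 registers are needed.
4 registers suffice: e=2, g=2, l=3, a=1, f=2, j=3, b=4, m=1, h=3, d=4. Every pair that conflicts lands in different registers.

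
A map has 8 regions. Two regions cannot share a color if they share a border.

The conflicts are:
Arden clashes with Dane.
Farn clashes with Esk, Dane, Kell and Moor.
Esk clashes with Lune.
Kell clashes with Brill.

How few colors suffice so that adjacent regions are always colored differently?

Kell and Brill conflict, so at least 2 colors are needed.
2 colors suffice: color 1 → {Arden, Farn, Lune, Brill}; color 2 → {Esk, Dane, Kell, Moor}. No two conflicting regions share a color.

2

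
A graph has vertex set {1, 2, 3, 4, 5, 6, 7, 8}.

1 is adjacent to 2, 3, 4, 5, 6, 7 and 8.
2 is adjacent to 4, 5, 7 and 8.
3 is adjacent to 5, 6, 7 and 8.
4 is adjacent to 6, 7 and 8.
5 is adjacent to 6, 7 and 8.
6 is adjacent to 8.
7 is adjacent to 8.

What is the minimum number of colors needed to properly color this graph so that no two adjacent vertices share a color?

1, 2, 5, 7, 8 form a clique, so at least 5 colors are needed.
A valid assignment using 5 colors: 1=red, 2=purple, 3=purple, 4=yellow, 5=yellow, 6=green, 7=green, 8=blue. Every edge joins two different colors.

5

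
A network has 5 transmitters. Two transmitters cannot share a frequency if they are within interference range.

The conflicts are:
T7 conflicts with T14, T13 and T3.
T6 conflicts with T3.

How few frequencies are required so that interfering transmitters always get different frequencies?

2

T7 and T14 conflict, so at least 2 frequencies are needed.
2 frequencies suffice: frequency 1 → {T7, T6}; frequency 2 → {T14, T13, T3}. Each listed conflict is separated.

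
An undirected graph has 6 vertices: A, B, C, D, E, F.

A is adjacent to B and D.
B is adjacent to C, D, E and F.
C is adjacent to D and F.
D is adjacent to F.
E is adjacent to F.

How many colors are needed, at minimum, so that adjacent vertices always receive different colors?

4

B, C, D, F are pairwise adjacent (a clique of size 4), so at least 4 colors are needed.
4 colors suffice: A=2, B=1, C=4, D=3, E=3, F=2. Every edge joins two different colors.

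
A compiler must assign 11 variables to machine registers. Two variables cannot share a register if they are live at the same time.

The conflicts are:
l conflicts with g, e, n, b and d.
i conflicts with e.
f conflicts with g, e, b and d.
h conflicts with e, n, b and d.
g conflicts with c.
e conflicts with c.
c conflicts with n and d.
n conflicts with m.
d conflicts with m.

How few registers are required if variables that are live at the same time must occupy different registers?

c and n conflict, so at least 2 registers are needed.
2 registers suffice: register 1 → {g, e, n, b, d}; register 2 → {l, i, f, h, c, m}. Every pair that conflicts lands in different registers.

2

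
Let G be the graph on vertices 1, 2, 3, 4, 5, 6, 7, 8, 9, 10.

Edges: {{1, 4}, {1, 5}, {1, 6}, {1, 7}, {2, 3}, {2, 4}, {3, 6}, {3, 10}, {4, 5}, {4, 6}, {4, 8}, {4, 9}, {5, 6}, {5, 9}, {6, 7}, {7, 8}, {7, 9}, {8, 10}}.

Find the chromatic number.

4

1, 4, 5, 6 are pairwise adjacent (a clique of size 4), so at least 4 colors are needed.
4 colors suffice: 1=green, 2=blue, 3=red, 4=red, 5=yellow, 6=blue, 7=red, 8=blue, 9=blue, 10=green. Every edge joins two different colors.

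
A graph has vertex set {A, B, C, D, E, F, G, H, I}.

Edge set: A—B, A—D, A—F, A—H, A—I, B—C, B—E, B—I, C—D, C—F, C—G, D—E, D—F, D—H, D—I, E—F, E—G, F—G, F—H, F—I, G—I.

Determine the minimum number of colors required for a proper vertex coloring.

A, D, F, I form a clique, so at least 4 colors are needed.
4 colors suffice: color 1 → {B, F}; color 2 → {D, G}; color 3 → {A, C, E}; color 4 → {H, I}. Every edge joins two different colors.

4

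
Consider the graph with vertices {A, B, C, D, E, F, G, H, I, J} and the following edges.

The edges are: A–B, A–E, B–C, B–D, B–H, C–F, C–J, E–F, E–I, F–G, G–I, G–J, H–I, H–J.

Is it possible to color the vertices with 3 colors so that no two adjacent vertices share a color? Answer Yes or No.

Yes

The chromatic number is 3. The cycle E-F-C-B-A-E has odd length 5, so it cannot be 2-colored; at least 3 colors are needed.
One proper 3-coloring: A=3, B=1, C=2, D=2, E=2, F=1, G=2, H=2, I=1, J=1.
That is already a proper 3-coloring.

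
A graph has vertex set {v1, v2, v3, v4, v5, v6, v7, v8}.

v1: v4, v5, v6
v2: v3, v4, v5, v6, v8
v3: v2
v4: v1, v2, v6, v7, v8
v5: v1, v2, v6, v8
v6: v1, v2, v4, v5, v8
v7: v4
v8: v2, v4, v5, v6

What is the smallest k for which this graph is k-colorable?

4

v2, v4, v6, v8 are mutually adjacent (a clique of size 4), so at least 4 colors are needed.
4 colors suffice: color 1 → {v3, v4, v5}; color 2 → {v1, v2, v7}; color 3 → {v6}; color 4 → {v8}. Each edge has distinct colors on its endpoints.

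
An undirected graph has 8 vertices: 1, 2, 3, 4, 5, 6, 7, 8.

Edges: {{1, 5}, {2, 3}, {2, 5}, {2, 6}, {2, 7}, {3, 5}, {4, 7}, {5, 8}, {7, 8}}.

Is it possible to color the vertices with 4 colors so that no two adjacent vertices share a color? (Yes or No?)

Yes

The chromatic number is 3. 2, 3, 5 form a triangle, so at least 3 colors are needed.
A valid assignment using 3 colors: 1=blue, 2=blue, 3=green, 4=blue, 5=red, 6=red, 7=red, 8=blue.
Since 4 ≥ 3, a proper 4-coloring certainly exists.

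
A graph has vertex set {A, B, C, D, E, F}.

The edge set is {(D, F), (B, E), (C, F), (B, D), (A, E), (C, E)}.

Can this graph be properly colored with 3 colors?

Yes

The chromatic number is 3. The cycle B-D-F-C-E-B has odd length 5, so it cannot be 2-colored; at least 3 colors are needed.
3 colors suffice: color 1 → {E, F}; color 2 → {A, C, D}; color 3 → {B}.
That is already a proper 3-coloring.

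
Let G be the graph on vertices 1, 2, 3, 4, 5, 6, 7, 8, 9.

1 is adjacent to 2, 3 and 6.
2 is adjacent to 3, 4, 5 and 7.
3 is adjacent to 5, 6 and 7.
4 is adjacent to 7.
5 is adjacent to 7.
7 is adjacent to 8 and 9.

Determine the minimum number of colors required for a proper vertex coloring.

2, 3, 5, 7 form a clique, so at least 4 colors are needed.
4 colors suffice: color red → {1, 7}; color blue → {2, 6, 8, 9}; color green → {3, 4}; color yellow → {5}. Every edge joins two different colors.

4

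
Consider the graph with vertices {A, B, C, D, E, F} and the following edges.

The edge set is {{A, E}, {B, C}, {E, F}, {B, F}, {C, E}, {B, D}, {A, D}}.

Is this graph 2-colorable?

The cycle B-C-E-A-D-B has odd length 5, so it cannot be 2-colored; at least 3 colors are needed.
So 2 colors are not enough.

No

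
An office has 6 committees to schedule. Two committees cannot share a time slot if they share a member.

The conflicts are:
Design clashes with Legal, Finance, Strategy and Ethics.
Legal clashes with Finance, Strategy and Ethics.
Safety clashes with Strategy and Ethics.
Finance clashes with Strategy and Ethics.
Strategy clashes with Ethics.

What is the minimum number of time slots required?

Design, Legal, Finance, Strategy, Ethics are mutually in conflict, so at least 5 time slots are needed.
5 time slots suffice: time slot 1 → {Strategy}; time slot 2 → {Ethics}; time slot 3 → {Legal, Safety}; time slot 4 → {Finance}; time slot 5 → {Design}. No two conflicting committees share a time slot.

5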